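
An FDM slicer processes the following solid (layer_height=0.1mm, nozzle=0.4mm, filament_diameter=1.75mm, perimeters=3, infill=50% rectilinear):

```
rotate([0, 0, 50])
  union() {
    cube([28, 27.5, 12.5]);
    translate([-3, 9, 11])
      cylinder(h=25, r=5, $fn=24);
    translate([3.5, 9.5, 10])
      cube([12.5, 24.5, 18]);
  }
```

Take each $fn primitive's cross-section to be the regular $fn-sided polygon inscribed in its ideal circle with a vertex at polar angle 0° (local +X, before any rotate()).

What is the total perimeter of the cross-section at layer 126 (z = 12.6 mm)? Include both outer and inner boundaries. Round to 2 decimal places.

At z = 12.6 mm: the cube is not intersected at this z (z outside [0, 12.5]); the r=5 cylinder at (-3, 9) gives a regular 24-gon of circumradius 5 (constant along its height) (perimeter = 2·24·5.000·sin(180°/24) = 31.33 mm); the cube at (3.5, 9.5) is present — its section is the full 12.5×24.5 rectangle (perimeter 74.00 mm); Merging all regions: the 2 present regions are separate (no shared area or edge), so areas and boundary lengths simply add and each stays a separate island — boundary = 105.33 mm; (rotated 50° about Z; rotation is an isometry so areas/perimeters/island counts are preserved). Overall, the cross-section has 2 separate islands. Total boundary length (outer) = 105.33 mm.

105.33 mm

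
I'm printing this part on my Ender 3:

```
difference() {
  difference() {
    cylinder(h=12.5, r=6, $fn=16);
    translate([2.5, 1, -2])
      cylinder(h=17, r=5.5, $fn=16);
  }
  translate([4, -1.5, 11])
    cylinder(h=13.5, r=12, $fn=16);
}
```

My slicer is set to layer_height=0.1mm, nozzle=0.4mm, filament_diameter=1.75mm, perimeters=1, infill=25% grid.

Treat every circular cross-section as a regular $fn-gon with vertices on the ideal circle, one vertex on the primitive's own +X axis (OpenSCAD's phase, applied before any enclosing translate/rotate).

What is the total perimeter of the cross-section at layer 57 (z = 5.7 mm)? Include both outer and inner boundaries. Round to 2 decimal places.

40.40 mm

At z = 5.7 mm: the cylinder: section is a regular 16-gon, circumradius r=6 (perimeter = 2·16·6.000·sin(180°/16) = 37.46 mm); the r=5.5 cylinder at (2.5, 1) gives a regular 16-gon of circumradius 5.5 (constant along its height) (perimeter = 2·16·5.500·sin(180°/16) = 34.34 mm); After the difference (first − rest): starting from the r=6 cylinder, the r=5.5 cylinder at (2.5, 1) partially overlaps it — only the 70.56 mm² overlap (of its 92.61 mm²) is removed, clipping the outline — boundary = 40.40 mm; the cylinder at (4, -1.5) is absent (z outside [11, 24.5]); Taking the first minus the rest: none of the subtracted shapes is present at this height, so that combined region is unchanged — boundary = 40.40 mm. Overall, the cross-section is a single solid region. Total boundary length (outer) = 40.40 mm.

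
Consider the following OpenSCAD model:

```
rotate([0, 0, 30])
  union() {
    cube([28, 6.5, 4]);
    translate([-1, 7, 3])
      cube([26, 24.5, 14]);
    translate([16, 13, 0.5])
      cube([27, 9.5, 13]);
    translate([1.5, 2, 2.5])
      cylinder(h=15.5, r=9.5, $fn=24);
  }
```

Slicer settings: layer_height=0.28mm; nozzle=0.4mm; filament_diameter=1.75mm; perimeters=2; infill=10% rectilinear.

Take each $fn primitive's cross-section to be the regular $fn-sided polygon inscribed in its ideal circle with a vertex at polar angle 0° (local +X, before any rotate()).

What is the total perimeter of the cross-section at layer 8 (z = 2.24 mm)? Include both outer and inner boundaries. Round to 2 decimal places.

At z = 2.24 mm: the cube (footprint 28×6.5) is included at this height (perimeter 69.00 mm); the cube at (-1, 7) is absent (z outside [3, 17]); the cube at (16, 13) is present — its section is the full 27×9.5 rectangle (perimeter 73.00 mm); the cylinder at (1.5, 2) does not reach this height (z outside [2.5, 18]); Taking the union: the 2 present regions are separate (no shared area or edge), so areas and boundary lengths simply add and each stays a separate island — boundary = 142.00 mm; (whole slice rotated 30° about Z — lengths, areas and connectivity unchanged). Overall, the cross-section has 2 separate islands. Total boundary length (outer) = 142.00 mm.

142.00 mm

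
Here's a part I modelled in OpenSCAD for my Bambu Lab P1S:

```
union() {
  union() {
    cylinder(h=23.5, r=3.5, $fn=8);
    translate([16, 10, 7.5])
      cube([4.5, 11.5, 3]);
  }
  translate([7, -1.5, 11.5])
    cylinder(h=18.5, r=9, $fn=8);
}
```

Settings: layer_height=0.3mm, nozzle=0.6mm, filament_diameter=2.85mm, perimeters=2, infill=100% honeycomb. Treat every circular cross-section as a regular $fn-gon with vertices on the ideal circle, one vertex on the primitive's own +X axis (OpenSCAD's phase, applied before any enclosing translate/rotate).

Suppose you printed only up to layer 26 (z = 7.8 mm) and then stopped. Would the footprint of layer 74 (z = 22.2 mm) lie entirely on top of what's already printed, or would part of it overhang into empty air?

part overhangs

Compare the two slices. At z = 7.8: the r=3.5 cylinder contributes a regular 8-gon of circumradius 3.5 (area = (8/2)·3.500²·sin(360°/8) = 34.65 mm²); the cube at (16, 10) (footprint 4.5×11.5) is included at this height (area 51.75 mm²); Merging all regions: the 2 present regions are separate (no shared area or edge), so areas and boundary lengths simply add and each stays a separate island — area = 86.40 mm²; the cylinder at (7, -1.5) is not intersected at this z (z outside [11.5, 30]); Combining (union): only the result so far is present, so the union is just that shape — area = 86.40 mm². At z = 22.2: the cylinder: section is a regular 8-gon, circumradius r=3.5 (area = (8/2)·3.500²·sin(360°/8) = 34.65 mm²); the cube at (16, 10) does not reach this height (z outside [7.5, 10.5]); Taking the union: only the r=3.5 cylinder is present, so the union is just that shape — area = 34.65 mm²; the r=9 cylinder at (7, -1.5) gives a regular 8-gon of circumradius 9 (constant along its height) (area = (8/2)·9.000²·sin(360°/8) = 229.10 mm²); Merging all regions: the regions partially overlap — summed areas 263.75 mm² minus the doubly-counted overlap 24.98 mm² gives 238.78 mm² — area = 238.78 mm². Checking containment: at z = 22.2 the cross-section extends beyond the z = 7.8 cross-section by about 204.13 mm².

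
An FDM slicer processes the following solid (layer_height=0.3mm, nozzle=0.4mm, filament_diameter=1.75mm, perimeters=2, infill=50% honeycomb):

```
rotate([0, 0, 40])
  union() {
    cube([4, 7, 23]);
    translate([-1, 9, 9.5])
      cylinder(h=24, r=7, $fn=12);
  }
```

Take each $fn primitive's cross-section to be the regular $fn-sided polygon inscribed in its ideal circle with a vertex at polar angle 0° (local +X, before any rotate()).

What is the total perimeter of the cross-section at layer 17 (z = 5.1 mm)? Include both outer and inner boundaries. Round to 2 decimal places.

At z = 5.1 mm: the 4×7 cube contributes its full rectangle (perimeter 22.00 mm); the cylinder at (-1, 9) is absent (z outside [9.5, 33.5]); Taking the union: only the 4×7 cube is present, so the union is just that shape — boundary = 22.00 mm; (rotated 40° about Z; rotation is an isometry so areas/perimeters/island counts are preserved). Overall, the cross-section is a single solid region. Total boundary length (outer) = 22.00 mm.

22.00 mm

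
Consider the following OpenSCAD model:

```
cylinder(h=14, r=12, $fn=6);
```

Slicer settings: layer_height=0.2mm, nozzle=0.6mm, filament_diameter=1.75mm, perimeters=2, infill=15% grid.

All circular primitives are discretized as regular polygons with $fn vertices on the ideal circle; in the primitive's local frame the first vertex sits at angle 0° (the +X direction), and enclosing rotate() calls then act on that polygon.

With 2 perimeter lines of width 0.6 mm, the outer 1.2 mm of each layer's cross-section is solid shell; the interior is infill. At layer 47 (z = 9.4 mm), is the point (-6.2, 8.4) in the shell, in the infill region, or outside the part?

shell

At z = 9.4 mm: the r=12 cylinder gives a regular 6-gon of circumradius 12 (constant along its height). Overall, the cross-section is a single solid region. The nearest boundary edge runs (-6.00, 10.39)→(-12.00, 0.00); distance from the point to it = 0.82 mm. The point is inside the cross-section, 0.82 mm from the nearest boundary — within the 1.2 mm shell band (2 × 0.6).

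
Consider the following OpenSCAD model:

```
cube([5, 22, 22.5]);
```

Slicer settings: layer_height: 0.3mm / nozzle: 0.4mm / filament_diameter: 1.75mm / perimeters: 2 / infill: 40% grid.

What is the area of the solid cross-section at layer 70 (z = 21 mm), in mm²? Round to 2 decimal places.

At z = 21 mm: the cube is present — its section is the full 5×22 rectangle (area 110.00 mm²). Overall, the cross-section is a single solid region. Net area = 110.00 mm².

110.00 mm²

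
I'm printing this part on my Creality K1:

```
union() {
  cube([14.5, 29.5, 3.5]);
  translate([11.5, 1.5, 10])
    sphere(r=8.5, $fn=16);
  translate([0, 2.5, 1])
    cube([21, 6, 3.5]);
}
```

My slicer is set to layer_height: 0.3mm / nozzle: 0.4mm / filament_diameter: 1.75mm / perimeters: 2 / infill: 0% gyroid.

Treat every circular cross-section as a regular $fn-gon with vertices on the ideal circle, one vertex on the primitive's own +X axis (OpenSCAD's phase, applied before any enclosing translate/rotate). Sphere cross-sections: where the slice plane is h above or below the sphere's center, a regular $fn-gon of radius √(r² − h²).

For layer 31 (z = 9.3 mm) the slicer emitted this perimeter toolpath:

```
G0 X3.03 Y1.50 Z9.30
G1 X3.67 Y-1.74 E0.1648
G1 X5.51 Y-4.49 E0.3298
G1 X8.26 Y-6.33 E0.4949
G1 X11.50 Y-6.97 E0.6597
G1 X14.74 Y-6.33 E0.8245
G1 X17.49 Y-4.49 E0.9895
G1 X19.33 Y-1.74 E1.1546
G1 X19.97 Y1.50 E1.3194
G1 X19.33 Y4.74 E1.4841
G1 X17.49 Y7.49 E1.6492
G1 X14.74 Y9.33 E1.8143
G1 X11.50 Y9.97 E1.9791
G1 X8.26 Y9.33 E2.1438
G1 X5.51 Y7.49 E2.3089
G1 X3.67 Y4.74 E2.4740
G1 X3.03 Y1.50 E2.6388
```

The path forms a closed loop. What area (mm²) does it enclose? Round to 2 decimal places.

Apply the shoelace formula to the sequence of (X, Y) vertices; enclosed area = 219.75 mm².

219.75 mm²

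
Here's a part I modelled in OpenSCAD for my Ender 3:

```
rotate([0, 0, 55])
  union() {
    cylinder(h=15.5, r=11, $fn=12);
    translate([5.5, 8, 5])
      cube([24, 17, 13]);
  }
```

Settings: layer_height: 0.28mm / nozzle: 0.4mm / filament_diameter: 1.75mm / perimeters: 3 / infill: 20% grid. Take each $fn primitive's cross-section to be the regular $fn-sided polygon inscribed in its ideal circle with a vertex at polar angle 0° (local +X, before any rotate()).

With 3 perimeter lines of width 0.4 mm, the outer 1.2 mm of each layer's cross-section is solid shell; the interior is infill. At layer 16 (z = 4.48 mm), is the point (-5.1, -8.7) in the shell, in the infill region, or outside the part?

At z = 4.48 mm: the cylinder: section is a regular 12-gon, circumradius r=11; the cube at (5.5, 8) is absent (z outside [5, 18]); Merging all regions: only the r=11 cylinder is present, so the union is just that shape — 1 connected region; (whole slice rotated 55° about Z — lengths, areas and connectivity unchanged). Overall, the cross-section is a single solid region. Undo the 55° rotation: the query point maps to (-10.052, -0.812) in the un-rotated model frame. The nearest boundary edge runs (-11.00, 0.00)→(-9.53, -5.50); distance from the point to it = 0.71 mm. The point is inside the cross-section, 0.71 mm from the nearest boundary — within the 1.2 mm shell band (3 × 0.4).

shell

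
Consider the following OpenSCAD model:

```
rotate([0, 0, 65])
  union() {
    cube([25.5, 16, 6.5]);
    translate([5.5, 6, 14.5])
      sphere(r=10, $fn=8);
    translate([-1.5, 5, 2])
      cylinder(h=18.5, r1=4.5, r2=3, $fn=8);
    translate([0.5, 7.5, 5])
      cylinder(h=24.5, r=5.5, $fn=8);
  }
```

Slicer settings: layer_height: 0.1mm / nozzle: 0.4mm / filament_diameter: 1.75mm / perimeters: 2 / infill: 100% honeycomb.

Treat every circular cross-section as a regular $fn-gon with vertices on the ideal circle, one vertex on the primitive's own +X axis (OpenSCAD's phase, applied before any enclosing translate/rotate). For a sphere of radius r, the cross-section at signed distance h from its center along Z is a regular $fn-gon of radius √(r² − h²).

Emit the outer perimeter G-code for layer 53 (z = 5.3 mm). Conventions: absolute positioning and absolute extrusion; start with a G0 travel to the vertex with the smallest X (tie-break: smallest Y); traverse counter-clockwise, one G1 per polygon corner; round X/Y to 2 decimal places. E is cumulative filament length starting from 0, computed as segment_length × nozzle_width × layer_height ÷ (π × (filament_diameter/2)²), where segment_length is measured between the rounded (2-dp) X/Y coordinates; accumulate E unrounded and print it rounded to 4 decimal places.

At z = 5.3 mm: the cube is present — its section is the full 25.5×16 rectangle; the r=10 sphere at (5.5, 6) slices to a regular 8-gon of circumradius 3.919 (√(r²−h²) with h=9.2 from center); the cone at (-1.5, 5) contributes a regular 8-gon of circumradius 4.232 (interpolated between r1=4.5 and r2=3 at t=0.178); the r=5.5 cylinder at (0.5, 7.5) contributes a regular 8-gon of circumradius 5.5; Taking the union: the regions partially overlap (shared area 129.34 mm²), so overlapping operands fuse into one piece — 1 connected region; (whole slice rotated 65° about Z — lengths, areas and connectivity unchanged). The outline is a single polygon with 12 vertices. Extrusion per mm of travel: 0.4 × 0.1 / (π × 0.875²) = 0.016630. Accumulating E over each segment gives final E = 1.5014.

G0 X-14.50 Y6.76 Z5.30
G1 X-11.59 Y5.41 E0.0533
G1 X-11.75 Y1.74 E0.1144
G1 X-8.91 Y-1.36 E0.1844
G1 X-8.51 Y-1.38 E0.1910
G1 X-6.95 Y-3.08 E0.2294
G1 X-3.72 Y-3.22 E0.2832
G1 X-1.33 Y-1.04 E0.3369
G1 X-1.26 Y0.59 E0.3641
G1 X0.00 Y0.00 E0.3872
G1 X10.78 Y23.11 E0.8113
G1 X-3.72 Y29.87 E1.0773
G1 X-14.50 Y6.76 E1.5014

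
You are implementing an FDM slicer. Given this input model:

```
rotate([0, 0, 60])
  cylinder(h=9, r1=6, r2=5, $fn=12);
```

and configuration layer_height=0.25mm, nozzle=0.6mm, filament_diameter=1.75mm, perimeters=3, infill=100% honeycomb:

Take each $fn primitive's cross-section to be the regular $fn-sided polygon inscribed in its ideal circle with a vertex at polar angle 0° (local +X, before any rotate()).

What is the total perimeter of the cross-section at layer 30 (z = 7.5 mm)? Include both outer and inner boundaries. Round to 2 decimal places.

32.09 mm

At z = 7.5 mm: the cone contributes a regular 12-gon of circumradius 5.167 (interpolated between r1=6 and r2=5 at t=0.833) (perimeter = 2·12·5.167·sin(180°/12) = 32.09 mm); (whole slice rotated 60° about Z — lengths, areas and connectivity unchanged). Overall, the cross-section is a single solid region. Total boundary length (outer) = 32.09 mm.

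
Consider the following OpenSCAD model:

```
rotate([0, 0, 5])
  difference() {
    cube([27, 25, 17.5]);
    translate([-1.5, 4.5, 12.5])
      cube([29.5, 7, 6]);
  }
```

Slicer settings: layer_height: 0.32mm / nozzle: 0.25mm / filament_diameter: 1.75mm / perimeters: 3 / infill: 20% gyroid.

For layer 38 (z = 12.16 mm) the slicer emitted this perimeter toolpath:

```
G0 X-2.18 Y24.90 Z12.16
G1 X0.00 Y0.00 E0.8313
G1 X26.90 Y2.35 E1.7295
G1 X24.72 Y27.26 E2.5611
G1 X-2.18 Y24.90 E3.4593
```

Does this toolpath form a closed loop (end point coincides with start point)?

Start point (G0): (-2.18, 24.90). End point (last G1): the path returns to the start — closed.

yes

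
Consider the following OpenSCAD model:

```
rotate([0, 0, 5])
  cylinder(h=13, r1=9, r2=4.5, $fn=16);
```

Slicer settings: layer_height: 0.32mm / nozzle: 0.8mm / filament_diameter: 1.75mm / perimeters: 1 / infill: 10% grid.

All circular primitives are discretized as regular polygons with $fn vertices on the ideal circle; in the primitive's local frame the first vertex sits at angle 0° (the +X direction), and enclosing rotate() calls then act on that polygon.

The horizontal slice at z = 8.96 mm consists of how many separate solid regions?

At z = 8.96 mm: the cone (r1=9→r2=4.5) has section circumradius 5.898 here — a regular 16-gon; (whole slice rotated 5° about Z — lengths, areas and connectivity unchanged). The result has 1 disconnected region.

1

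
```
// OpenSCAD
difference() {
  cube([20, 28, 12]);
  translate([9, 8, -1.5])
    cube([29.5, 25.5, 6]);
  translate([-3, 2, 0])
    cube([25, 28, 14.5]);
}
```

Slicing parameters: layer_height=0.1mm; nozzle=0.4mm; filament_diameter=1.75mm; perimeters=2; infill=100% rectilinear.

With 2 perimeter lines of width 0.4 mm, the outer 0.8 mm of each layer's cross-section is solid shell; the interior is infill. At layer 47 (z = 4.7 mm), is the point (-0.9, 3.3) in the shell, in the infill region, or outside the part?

outside

At z = 4.7 mm: the cube is present — its section is the full 20×28 rectangle; the cube at (9, 8) does not reach this height (z outside [-1.5, 4.5]); the cube at (-3, 2) (footprint 25×28) is included at this height; Subtracting the remaining from the first: starting from the 20×28 cube, the 25×28 cube at (-3, 2) partially overlaps it — only the 520.00 mm² overlap (of its 700.00 mm²) is removed, clipping the outline — 1 connected region. Overall, the cross-section is a single solid region. The nearest boundary edge runs (0.00, 0.00)→(0.00, 2.00); distance from the point to it = 1.58 mm. The point is not inside any of the regions above, so it lies outside the cross-section (1.58 mm from the nearest boundary).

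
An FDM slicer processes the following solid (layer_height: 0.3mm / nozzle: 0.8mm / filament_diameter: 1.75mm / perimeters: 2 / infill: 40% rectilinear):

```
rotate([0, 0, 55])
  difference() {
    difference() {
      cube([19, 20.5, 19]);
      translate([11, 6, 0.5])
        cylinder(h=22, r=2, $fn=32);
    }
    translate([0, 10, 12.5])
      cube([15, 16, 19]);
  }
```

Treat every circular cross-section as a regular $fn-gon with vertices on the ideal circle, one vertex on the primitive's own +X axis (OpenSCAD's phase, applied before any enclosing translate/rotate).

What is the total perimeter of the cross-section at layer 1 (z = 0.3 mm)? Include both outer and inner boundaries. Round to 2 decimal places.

79.00 mm

At z = 0.3 mm: the cube (footprint 19×20.5) is included at this height (perimeter 79.00 mm); the cylinder at (11, 6) is absent (z outside [0.5, 22.5]); After the difference (first − rest): none of the subtracted shapes is present at this height, so the 19×20.5 cube is unchanged — boundary = 79.00 mm; the cube at (0, 10) is not intersected at this z (z outside [12.5, 31.5]); Taking the first minus the rest: none of the subtracted shapes is present at this height, so that combined region is unchanged — boundary = 79.00 mm; (whole slice rotated 55° about Z — lengths, areas and connectivity unchanged). Overall, the cross-section is a single solid region. Total boundary length (outer) = 79.00 mm.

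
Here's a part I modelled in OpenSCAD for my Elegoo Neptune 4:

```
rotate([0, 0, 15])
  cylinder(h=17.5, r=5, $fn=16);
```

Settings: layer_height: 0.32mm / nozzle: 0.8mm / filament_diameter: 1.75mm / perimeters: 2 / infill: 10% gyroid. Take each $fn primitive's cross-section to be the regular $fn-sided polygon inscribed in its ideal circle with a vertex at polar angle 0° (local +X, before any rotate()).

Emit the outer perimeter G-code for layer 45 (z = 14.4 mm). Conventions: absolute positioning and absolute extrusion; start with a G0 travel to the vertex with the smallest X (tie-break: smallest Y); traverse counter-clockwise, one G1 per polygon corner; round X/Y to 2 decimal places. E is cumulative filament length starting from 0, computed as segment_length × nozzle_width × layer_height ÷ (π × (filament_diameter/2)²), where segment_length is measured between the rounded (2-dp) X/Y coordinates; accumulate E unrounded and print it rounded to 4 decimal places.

G0 X-4.96 Y0.65 Z14.40
G1 X-4.83 Y-1.29 E0.2069
G1 X-3.97 Y-3.04 E0.4145
G1 X-2.50 Y-4.33 E0.6226
G1 X-0.65 Y-4.96 E0.8306
G1 X1.29 Y-4.83 E1.0376
G1 X3.04 Y-3.97 E1.2451
G1 X4.33 Y-2.50 E1.4533
G1 X4.96 Y-0.65 E1.6613
G1 X4.83 Y1.29 E1.8682
G1 X3.97 Y3.04 E2.0757
G1 X2.50 Y4.33 E2.2839
G1 X0.65 Y4.96 E2.4919
G1 X-1.29 Y4.83 E2.6988
G1 X-3.04 Y3.97 E2.9064
G1 X-4.33 Y2.50 E3.1145
G1 X-4.96 Y0.65 E3.3225

At z = 14.4 mm: the r=5 cylinder contributes a regular 16-gon of circumradius 5; (whole slice rotated 15° about Z — lengths, areas and connectivity unchanged). The outline is a single polygon with 16 vertices. Extrusion per mm of travel: 0.8 × 0.32 / (π × 0.875²) = 0.106432. Accumulating E over each segment gives final E = 3.3225.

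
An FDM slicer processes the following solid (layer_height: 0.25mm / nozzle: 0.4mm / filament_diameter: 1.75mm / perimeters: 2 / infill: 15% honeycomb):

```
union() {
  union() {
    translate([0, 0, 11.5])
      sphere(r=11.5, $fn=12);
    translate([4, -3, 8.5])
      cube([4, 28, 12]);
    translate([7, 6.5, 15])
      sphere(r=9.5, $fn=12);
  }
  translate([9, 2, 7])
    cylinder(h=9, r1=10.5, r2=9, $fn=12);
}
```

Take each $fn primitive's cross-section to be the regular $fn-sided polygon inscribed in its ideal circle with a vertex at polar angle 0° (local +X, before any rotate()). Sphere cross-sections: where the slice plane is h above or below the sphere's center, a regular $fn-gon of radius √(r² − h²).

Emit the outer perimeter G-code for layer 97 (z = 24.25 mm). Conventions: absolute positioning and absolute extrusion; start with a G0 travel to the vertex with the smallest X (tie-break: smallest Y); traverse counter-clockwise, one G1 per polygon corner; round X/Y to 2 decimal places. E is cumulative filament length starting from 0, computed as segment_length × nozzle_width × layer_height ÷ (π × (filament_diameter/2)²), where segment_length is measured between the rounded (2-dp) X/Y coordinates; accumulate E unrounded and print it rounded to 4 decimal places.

At z = 24.25 mm: the sphere does not reach this height (|z−center|=12.750 > r=11.5); the cube at (4, -3) does not reach this height (z outside [8.5, 20.5]); the sphere at (7, 6.5): section is a regular 12-gon, circumradius = √(r²−h²) = √(9.5²−9.25²) = 2.165; Taking the union: only the r=9.5 sphere at (7, 6.5) is present, so the union is just that shape — 1 connected region; the cone at (9, 2) is not intersected at this z (z outside [7, 16]); Taking the union: only the result so far is present, so the union is just that shape — 1 connected region. The outline is a single polygon with 12 vertices. Extrusion per mm of travel: 0.4 × 0.25 / (π × 0.875²) = 0.041575. Accumulating E over each segment gives final E = 0.5601.

G0 X4.83 Y6.50 Z24.25
G1 X5.12 Y5.42 E0.0465
G1 X5.92 Y4.62 E0.0935
G1 X7.00 Y4.33 E0.1400
G1 X8.08 Y4.62 E0.1865
G1 X8.88 Y5.42 E0.2335
G1 X9.17 Y6.50 E0.2800
G1 X8.88 Y7.58 E0.3265
G1 X8.08 Y8.38 E0.3736
G1 X7.00 Y8.67 E0.4201
G1 X5.92 Y8.38 E0.4666
G1 X5.12 Y7.58 E0.5136
G1 X4.83 Y6.50 E0.5601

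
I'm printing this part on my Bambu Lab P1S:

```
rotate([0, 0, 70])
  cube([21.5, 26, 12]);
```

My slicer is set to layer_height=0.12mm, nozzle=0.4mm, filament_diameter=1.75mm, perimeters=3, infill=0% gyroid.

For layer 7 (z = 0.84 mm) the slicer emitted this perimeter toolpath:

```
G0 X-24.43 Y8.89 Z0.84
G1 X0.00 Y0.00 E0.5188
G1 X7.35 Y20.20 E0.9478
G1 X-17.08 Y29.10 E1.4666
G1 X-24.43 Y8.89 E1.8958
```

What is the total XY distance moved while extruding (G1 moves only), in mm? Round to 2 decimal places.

95.00 mm

Sum the Euclidean lengths of each G1 segment: total = 95.00 mm.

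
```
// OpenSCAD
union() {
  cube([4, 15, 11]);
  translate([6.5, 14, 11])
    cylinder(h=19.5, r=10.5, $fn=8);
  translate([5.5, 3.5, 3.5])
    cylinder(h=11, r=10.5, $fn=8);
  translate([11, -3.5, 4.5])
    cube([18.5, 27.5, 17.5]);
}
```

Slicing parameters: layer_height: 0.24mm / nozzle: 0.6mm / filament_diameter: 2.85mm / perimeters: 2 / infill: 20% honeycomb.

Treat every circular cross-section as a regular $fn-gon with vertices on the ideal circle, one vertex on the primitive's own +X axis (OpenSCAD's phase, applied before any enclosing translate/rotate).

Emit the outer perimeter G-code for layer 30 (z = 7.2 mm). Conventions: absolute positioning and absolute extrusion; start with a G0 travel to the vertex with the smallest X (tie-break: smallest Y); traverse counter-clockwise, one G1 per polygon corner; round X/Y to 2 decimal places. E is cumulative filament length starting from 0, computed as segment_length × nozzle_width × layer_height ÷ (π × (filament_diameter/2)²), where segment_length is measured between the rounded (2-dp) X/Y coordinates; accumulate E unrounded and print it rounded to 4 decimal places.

G0 X-5.00 Y3.50 Z7.20
G1 X-1.92 Y-3.92 E0.1813
G1 X5.50 Y-7.00 E0.3627
G1 X12.92 Y-3.92 E0.5440
G1 X13.10 Y-3.50 E0.5544
G1 X29.50 Y-3.50 E0.9245
G1 X29.50 Y24.00 E1.5453
G1 X11.00 Y24.00 E1.9629
G1 X11.00 Y11.72 E2.2401
G1 X5.50 Y14.00 E2.3745
G1 X4.00 Y13.38 E2.4111
G1 X4.00 Y15.00 E2.4477
G1 X0.00 Y15.00 E2.5380
G1 X0.00 Y11.72 E2.6120
G1 X-1.92 Y10.92 E2.6590
G1 X-5.00 Y3.50 E2.8403

At z = 7.2 mm: the cube is present — its section is the full 4×15 rectangle; the cylinder at (6.5, 14) is not intersected at this z (z outside [11, 30.5]); the r=10.5 cylinder at (5.5, 3.5) contributes a regular 8-gon of circumradius 10.5; the cube at (11, -3.5) is present — its section is the full 18.5×27.5 rectangle; Merging all regions: the regions partially overlap (shared area 101.53 mm²), so overlapping operands fuse into one piece — 1 connected region. The outline is a single polygon with 15 vertices. Extrusion per mm of travel: 0.6 × 0.24 / (π × 1.425²) = 0.022573. Accumulating E over each segment gives final E = 2.8403.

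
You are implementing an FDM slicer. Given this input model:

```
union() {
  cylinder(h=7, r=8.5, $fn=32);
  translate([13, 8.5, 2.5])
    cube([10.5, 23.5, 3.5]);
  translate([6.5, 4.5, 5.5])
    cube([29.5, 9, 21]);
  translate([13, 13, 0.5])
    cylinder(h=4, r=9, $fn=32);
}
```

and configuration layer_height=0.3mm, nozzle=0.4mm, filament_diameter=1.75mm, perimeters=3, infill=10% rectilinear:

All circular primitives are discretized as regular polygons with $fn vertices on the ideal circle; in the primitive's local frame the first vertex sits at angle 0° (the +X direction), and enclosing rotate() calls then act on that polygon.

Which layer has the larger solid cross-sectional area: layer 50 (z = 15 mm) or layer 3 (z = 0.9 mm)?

layer 3 (z = 0.9 mm)

Layer 50 (z = 15): the cylinder is absent (z outside [0, 7]); the cube at (13, 8.5) is not intersected at this z (z outside [2.5, 6]); the 29.5×9 cube at (6.5, 4.5) contributes its full rectangle (area 265.50 mm²); the cylinder at (13, 13) does not reach this height (z outside [0.5, 4.5]); Combining (union): only the 29.5×9 cube at (6.5, 4.5) is present, so the union is just that shape — area = 265.50 mm². So its area = 265.50 mm². Layer 3 (z = 0.9): the r=8.5 cylinder gives a regular 32-gon of circumradius 8.5 (constant along its height) (area = (32/2)·8.500²·sin(360°/32) = 225.52 mm²); the cube at (13, 8.5) is absent (z outside [2.5, 6]); the cube at (6.5, 4.5) does not reach this height (z outside [5.5, 26.5]); the cylinder at (13, 13): section is a regular 32-gon, circumradius r=9 (area = (32/2)·9.000²·sin(360°/32) = 252.84 mm²); Combining (union): the 2 present regions are separate (no shared area or edge), so areas and boundary lengths simply add and each stays a separate island — area = 478.36 mm². So its area = 478.36 mm². Layer 3 is larger (478.36 vs 265.50 mm²).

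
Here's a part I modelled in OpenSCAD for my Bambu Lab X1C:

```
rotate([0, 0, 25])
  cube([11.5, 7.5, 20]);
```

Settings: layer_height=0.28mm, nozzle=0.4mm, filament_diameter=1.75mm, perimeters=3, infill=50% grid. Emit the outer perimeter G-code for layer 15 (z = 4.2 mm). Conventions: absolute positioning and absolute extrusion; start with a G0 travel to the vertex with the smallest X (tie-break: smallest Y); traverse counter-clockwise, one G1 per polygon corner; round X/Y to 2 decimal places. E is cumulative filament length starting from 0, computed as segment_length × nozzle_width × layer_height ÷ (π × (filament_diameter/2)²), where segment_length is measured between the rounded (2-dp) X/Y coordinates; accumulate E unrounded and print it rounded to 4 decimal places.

At z = 4.2 mm: the 11.5×7.5 cube contributes its full rectangle; (rotated 25° about Z; rotation is an isometry so areas/perimeters/island counts are preserved). The outline is a single polygon with 4 vertices. Extrusion per mm of travel: 0.4 × 0.28 / (π × 0.875²) = 0.046564. Accumulating E over each segment gives final E = 1.7695.

G0 X-3.17 Y6.80 Z4.20
G1 X0.00 Y0.00 E0.3494
G1 X10.42 Y4.86 E0.8847
G1 X7.25 Y11.66 E1.2341
G1 X-3.17 Y6.80 E1.7695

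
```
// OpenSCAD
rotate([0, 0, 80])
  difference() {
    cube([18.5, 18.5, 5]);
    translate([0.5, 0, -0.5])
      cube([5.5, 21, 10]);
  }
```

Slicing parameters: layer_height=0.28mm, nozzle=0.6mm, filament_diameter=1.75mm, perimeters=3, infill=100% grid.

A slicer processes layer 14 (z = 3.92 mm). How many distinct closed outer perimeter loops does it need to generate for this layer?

At z = 3.92 mm: the 18.5×18.5 cube contributes its full rectangle; the cube at (0.5, 0) is present — its section is the full 5.5×21 rectangle; Subtracting the remaining from the first: starting from the 18.5×18.5 cube, the 5.5×21 cube at (0.5, 0) partially overlaps it — only the 101.75 mm² overlap (of its 115.50 mm²) is removed, clipping the outline — 2 connected regions; (whole slice rotated 80° about Z — lengths, areas and connectivity unchanged). The result has 2 disconnected regions.

2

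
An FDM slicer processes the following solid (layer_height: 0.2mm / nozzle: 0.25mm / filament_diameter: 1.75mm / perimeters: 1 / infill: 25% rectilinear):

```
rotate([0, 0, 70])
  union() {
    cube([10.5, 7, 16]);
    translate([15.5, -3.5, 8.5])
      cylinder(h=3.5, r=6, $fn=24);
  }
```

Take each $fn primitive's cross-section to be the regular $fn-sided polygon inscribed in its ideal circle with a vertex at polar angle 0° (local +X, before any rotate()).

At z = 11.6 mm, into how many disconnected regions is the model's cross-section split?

2

At z = 11.6 mm: the 10.5×7 cube contributes its full rectangle; the r=6 cylinder at (15.5, -3.5) gives a regular 24-gon of circumradius 6 (constant along its height); Merging all regions: the 2 present regions are separate (no shared area or edge), so areas and boundary lengths simply add and each stays a separate island — 2 connected regions; (rotated 70° about Z; rotation is an isometry so areas/perimeters/island counts are preserved). The result has 2 disconnected regions.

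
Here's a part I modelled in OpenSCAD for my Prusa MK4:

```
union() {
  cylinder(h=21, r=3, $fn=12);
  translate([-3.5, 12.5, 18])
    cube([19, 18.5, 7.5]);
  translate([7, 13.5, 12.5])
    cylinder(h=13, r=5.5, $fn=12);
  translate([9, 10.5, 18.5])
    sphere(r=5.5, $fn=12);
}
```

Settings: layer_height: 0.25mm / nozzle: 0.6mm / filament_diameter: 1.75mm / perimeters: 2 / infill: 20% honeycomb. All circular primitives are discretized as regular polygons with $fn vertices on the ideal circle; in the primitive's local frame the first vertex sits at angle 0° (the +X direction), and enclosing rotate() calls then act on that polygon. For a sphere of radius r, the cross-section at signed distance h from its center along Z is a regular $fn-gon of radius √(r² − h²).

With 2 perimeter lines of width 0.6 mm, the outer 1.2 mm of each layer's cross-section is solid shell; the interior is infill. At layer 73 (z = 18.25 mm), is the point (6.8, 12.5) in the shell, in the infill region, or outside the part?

At z = 18.25 mm: the cylinder: section is a regular 12-gon, circumradius r=3; the cube at (-3.5, 12.5) is present — its section is the full 19×18.5 rectangle; the cylinder at (7, 13.5): section is a regular 12-gon, circumradius r=5.5; the r=5.5 sphere at (9, 10.5) slices to a regular 12-gon of circumradius 5.494 (√(r²−h²) with h=0.25 from center); Taking the union: the regions partially overlap (shared area 110.96 mm²), so overlapping operands fuse into one piece — 2 connected regions. Overall, the cross-section has 2 separate islands. The nearest boundary edge runs (3.88, 9.11)→(2.24, 10.75); distance from the point to it = 4.46 mm. (Shell/infill is judged within the island containing the point — the largest one.) The point is inside the cross-section and 4.46 mm from the nearest boundary — more than the 1.2 mm shell width (2 × 0.6), so it's in the infill interior.

infill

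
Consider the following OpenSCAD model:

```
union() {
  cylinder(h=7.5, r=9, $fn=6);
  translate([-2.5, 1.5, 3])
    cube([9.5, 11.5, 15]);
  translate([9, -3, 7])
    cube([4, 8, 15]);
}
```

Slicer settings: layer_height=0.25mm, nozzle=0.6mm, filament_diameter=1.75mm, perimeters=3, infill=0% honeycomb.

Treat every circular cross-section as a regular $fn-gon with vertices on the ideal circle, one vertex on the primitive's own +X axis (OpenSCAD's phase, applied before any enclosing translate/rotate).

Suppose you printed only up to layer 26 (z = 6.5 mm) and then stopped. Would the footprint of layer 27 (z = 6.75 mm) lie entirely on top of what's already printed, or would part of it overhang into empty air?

Compare the two slices. At z = 6.5: the r=9 cylinder contributes a regular 6-gon of circumradius 9 (area = (6/2)·9.000²·sin(360°/6) = 210.44 mm²); the cube at (-2.5, 1.5) is present — its section is the full 9.5×11.5 rectangle (area 109.25 mm²); the cube at (9, -3) is not intersected at this z (z outside [7, 22]); Taking the union: the regions partially overlap — summed areas 319.69 mm² minus the doubly-counted overlap 54.38 mm² gives 265.31 mm² — area = 265.31 mm². At z = 6.75: the cylinder: section is a regular 6-gon, circumradius r=9 (area = (6/2)·9.000²·sin(360°/6) = 210.44 mm²); the 9.5×11.5 cube at (-2.5, 1.5) contributes its full rectangle (area 109.25 mm²); the cube at (9, -3) is absent (z outside [7, 22]); Taking the union: the regions partially overlap — summed areas 319.69 mm² minus the doubly-counted overlap 54.38 mm² gives 265.31 mm² — area = 265.31 mm². Checking containment: the cross-section at z = 6.75 is a subset of the cross-section at z = 6.5.

entirely on top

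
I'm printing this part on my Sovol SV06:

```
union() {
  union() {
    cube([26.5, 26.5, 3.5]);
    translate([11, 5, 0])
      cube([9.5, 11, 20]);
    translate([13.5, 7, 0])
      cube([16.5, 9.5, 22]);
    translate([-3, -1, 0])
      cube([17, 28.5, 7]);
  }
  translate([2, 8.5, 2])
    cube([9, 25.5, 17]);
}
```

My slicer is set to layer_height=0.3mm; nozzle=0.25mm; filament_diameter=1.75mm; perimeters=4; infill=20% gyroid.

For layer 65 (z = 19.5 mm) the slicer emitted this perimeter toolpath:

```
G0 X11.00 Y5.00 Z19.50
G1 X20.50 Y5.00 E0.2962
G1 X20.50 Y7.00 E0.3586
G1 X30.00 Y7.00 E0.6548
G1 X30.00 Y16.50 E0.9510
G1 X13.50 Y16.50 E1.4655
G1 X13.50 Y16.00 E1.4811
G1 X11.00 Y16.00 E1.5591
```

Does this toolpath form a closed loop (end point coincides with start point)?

no

Start point (G0): (11.00, 5.00). End point (last G1): the path does not return to the start — open.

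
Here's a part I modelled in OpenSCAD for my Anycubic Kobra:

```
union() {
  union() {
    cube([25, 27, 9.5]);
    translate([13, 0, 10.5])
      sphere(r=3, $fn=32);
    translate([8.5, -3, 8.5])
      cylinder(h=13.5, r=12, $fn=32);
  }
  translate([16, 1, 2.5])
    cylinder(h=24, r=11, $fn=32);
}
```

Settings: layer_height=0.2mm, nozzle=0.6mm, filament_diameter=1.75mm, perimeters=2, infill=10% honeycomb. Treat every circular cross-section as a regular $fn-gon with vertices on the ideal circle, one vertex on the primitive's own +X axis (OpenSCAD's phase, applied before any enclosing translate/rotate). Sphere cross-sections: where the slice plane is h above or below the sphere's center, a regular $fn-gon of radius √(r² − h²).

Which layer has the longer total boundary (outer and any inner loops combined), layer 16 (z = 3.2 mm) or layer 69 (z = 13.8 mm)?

Layer 16 (z = 3.2): the cube (footprint 25×27) is included at this height (perimeter 104.00 mm); the sphere at (13, 0) does not reach this height (|z−center|=7.300 > r=3); the cylinder at (8.5, -3) does not reach this height (z outside [8.5, 22]); Combining (union): only the 25×27 cube is present, so the union is just that shape — boundary = 104.00 mm; the r=11 cylinder at (16, 1) contributes a regular 32-gon of circumradius 11 (perimeter = 2·32·11.000·sin(180°/32) = 69.00 mm); Taking the union: the regions partially overlap (shared area 200.43 mm²), so the edge portions inside another operand are dropped and the merged outline is re-measured after clipping — boundary = 117.01 mm. So its perimeter = 117.01 mm. Layer 69 (z = 13.8): the cube is absent (z outside [0, 9.5]); the sphere at (13, 0) does not reach this height (|z−center|=3.300 > r=3); the r=12 cylinder at (8.5, -3) gives a regular 32-gon of circumradius 12 (constant along its height) (perimeter = 2·32·12.000·sin(180°/32) = 75.28 mm); Combining (union): only the r=12 cylinder at (8.5, -3) is present, so the union is just that shape — boundary = 75.28 mm; the cylinder at (16, 1): section is a regular 32-gon, circumradius r=11 (perimeter = 2·32·11.000·sin(180°/32) = 69.00 mm); Taking the union: the regions partially overlap (shared area 221.86 mm²), so the edge portions inside another operand are dropped and the merged outline is re-measured after clipping — boundary = 89.66 mm. So its perimeter = 89.66 mm. Layer 16 is larger (117.01 vs 89.66 mm).

layer 16 (z = 3.2 mm)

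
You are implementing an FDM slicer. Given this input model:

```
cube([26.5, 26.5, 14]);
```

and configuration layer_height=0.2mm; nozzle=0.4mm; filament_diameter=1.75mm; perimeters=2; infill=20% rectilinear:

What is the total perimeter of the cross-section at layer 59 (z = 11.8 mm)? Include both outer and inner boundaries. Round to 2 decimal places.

At z = 11.8 mm: the 26.5×26.5 cube contributes its full rectangle (perimeter 106.00 mm). Overall, the cross-section is a single solid region. Total boundary length (outer) = 106.00 mm.

106.00 mm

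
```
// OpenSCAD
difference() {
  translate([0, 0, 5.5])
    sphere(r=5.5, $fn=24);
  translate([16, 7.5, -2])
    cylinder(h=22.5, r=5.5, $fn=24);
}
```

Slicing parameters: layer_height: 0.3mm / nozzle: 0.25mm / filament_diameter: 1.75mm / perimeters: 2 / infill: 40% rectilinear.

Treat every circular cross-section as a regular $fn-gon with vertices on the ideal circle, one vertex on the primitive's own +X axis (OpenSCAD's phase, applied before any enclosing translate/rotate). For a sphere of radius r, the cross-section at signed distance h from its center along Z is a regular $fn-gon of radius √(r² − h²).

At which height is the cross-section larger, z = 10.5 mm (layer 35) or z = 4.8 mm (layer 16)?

Layer 35 (z = 10.5): the r=5.5 sphere contributes a regular 24-gon of circumradius √(5.5²−5²) = 2.291 (area = (24/2)·2.291²·sin(360°/24) = 16.31 mm²); the cylinder at (16, 7.5): section is a regular 24-gon, circumradius r=5.5 (area = (24/2)·5.500²·sin(360°/24) = 93.95 mm²); After the difference (first − rest): starting from the r=5.5 sphere (16.31 mm²), the r=5.5 cylinder at (16, 7.5) misses the remaining region (no effect) — area = 16.31 mm². So its area = 16.31 mm². Layer 16 (z = 4.8): the r=5.5 sphere slices to a regular 24-gon of circumradius 5.455 (√(r²−h²) with h=0.7 from center) (area = (24/2)·5.455²·sin(360°/24) = 92.43 mm²); the r=5.5 cylinder at (16, 7.5) gives a regular 24-gon of circumradius 5.5 (constant along its height) (area = (24/2)·5.500²·sin(360°/24) = 93.95 mm²); Taking the first minus the rest: starting from the r=5.5 sphere (92.43 mm²), the r=5.5 cylinder at (16, 7.5) misses the remaining region (no effect) — area = 92.43 mm². So its area = 92.43 mm². Layer 16 is larger (92.43 vs 16.31 mm²).

layer 16 (z = 4.8 mm)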